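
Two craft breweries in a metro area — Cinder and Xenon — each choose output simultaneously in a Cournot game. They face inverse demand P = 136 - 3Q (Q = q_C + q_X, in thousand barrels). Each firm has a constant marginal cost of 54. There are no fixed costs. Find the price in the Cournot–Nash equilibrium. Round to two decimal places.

81.33

Each firm earns π_i = (136 - 3Q)q_i - 54q_i.
Setting ∂π_i/∂q_i = 0 with rivals' quantities fixed: 82 - 6q_i - 3q_j = 0.
With identical firms every q_j equals q_i, so q_j = q_i and 82 = 9q_i, giving q_i = 82/9.
Total output Q = 164/9, so price P = 136 - 3·(164/9) = 244/3.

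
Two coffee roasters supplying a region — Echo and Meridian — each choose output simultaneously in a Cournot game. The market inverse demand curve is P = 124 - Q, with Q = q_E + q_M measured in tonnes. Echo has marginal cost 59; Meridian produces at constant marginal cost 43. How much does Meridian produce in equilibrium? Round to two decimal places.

32.33

Echo's profit: π_E = (124 - Q)q_E - (59q_E). Setting ∂π_E/∂q_E = 0: 65 - 2q_E - (q_M) = 0.
Meridian's profit: π_M = (124 - Q)q_M - (43q_M). Setting ∂π_M/∂q_M = 0: 81 - 2q_M - (q_E) = 0.
Best responses: q_E = (65 - q_M)/2, q_M = (81 - q_E)/2.
Substituting one into the other gives q_E = 49/3 and q_M = 97/3.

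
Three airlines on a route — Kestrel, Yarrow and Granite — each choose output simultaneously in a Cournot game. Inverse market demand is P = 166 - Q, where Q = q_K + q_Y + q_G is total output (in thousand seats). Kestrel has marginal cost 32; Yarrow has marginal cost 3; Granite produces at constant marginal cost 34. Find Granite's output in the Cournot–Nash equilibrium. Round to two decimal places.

24.75

Kestrel's profit: π_K = (166 - Q)q_K - (32q_K). Setting ∂π_K/∂q_K = 0: 134 - 2q_K - (q_Y + q_G) = 0.
Yarrow's first-order condition: 163 - 2q_Y - (q_K + q_G) = 0.
Granite's first-order condition: 132 - 2q_G - (q_K + q_Y) = 0.
Summing all 3 equations gives 429 − 4Q = 0, hence Q = 429/4.
Back-substituting: q_K = (134 − 429/4) = 107/4, q_Y = (163 − 429/4) = 223/4, q_G = (132 − 429/4) = 99/4.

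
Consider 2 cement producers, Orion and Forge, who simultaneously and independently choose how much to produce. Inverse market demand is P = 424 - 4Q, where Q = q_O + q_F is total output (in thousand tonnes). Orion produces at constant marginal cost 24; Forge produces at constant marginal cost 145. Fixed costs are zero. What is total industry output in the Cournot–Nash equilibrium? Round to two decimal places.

56.58

Orion's profit: π_O = (424 - 4Q)q_O - (24q_O). Setting ∂π_O/∂q_O = 0: 400 - 8q_O - 4(q_F) = 0.
Forge's first-order condition: 279 - 8q_F - 4(q_O) = 0.
Best responses: q_O = (400 - 4q_F)/8, q_F = (279 - 4q_O)/8.
Solving the pair: q_O = 521/12, q_F = 79/6.
Total output Q = 521/12 + 79/6 = 679/12.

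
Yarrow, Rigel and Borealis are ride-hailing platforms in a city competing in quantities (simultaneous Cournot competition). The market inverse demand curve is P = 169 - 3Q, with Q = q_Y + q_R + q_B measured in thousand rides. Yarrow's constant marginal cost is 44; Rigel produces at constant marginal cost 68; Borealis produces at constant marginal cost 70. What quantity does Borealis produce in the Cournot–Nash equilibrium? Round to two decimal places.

5.92

Yarrow's profit: π_Y = (169 - 3Q)q_Y - (44q_Y). Setting ∂π_Y/∂q_Y = 0: 125 - 6q_Y - 3(q_R + q_B) = 0.
Rigel's profit: π_R = (169 - 3Q)q_R - (68q_R). Setting ∂π_R/∂q_R = 0: 101 - 6q_R - 3(q_Y + q_B) = 0.
Borealis's first-order condition: 99 - 6q_B - 3(q_Y + q_R) = 0.
Adding the 3 conditions: 325 − 6Q − 6Q = 0, i.e. Q = 325/12.
Back-substituting: q_Y = (125 − 325/4)/3 = 175/12, q_R = (101 − 325/4)/3 = 79/12, q_B = (99 − 325/4)/3 = 71/12.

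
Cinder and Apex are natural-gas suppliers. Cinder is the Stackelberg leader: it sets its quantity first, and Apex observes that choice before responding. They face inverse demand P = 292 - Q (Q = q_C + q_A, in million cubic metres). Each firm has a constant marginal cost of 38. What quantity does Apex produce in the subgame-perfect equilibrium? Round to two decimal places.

The follower Apex best-responds to any q_C: π_A = (292 - Q)q_A - 38q_A.
Setting the follower's marginal profit to zero, 254 - q_C - 2q_A = 0, i.e. q_A = (254 - q_C)/2.
The leader anticipates this reaction. Substituting into P = 292 - Q gives P = 165 - (1/2)q_C, so π_C = (165 - (1/2)q_C)q_C - 38q_C.
Leader FOC: 127 - q_C = 0, so q_C = 127.
Then q_A = (254 - 127)/2 = 127/2.

63.50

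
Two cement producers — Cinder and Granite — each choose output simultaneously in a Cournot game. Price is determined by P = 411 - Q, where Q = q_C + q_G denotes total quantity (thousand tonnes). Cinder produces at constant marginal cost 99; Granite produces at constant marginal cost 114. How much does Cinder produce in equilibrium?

Cinder's profit: π_C = (411 - Q)q_C - (99q_C). Setting ∂π_C/∂q_C = 0: 312 - 2q_C - (q_G) = 0.
Granite's first-order condition: 297 - 2q_G - (q_C) = 0.
Best responses: q_C = (312 - q_G)/2, q_G = (297 - q_C)/2.
Substituting one into the other gives q_C = 109 and q_G = 94.

109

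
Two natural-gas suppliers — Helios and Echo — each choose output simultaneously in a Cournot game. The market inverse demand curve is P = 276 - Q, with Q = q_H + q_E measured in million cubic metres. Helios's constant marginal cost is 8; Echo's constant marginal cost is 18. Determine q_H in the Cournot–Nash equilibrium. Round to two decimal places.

92.67

Helios's profit: π_H = (276 - Q)q_H - (8q_H). Setting ∂π_H/∂q_H = 0: 268 - 2q_H - (q_E) = 0.
Echo's first-order condition: 258 - 2q_E - (q_H) = 0.
So q_H = (268 - q_E)/2 and q_E = (258 - q_H)/2.
Substituting one into the other gives q_H = 278/3 and q_E = 248/3.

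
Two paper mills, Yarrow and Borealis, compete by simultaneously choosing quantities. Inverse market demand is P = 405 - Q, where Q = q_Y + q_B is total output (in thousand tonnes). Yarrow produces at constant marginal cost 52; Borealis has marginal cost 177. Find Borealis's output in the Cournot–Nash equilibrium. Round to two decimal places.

34.33

Yarrow's profit: π_Y = (405 - Q)q_Y - (52q_Y). Setting ∂π_Y/∂q_Y = 0: 353 - 2q_Y - (q_B) = 0.
Borealis's profit: π_B = (405 - Q)q_B - (177q_B). Setting ∂π_B/∂q_B = 0: 228 - 2q_B - (q_Y) = 0.
So q_Y = (353 - q_B)/2 and q_B = (228 - q_Y)/2.
Substituting one into the other gives q_Y = 478/3 and q_B = 103/3.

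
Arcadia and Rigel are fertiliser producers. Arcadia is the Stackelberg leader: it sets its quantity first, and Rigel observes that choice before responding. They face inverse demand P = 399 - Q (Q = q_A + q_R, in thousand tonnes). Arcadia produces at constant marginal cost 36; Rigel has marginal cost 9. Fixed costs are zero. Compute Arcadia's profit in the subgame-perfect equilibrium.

The follower Rigel best-responds to any q_A: π_R = (399 - Q)q_R - 9q_R.
∂π_R/∂q_R = 390 - q_A - 2q_R = 0 gives the reaction function q_R = (390 - q_A)/2.
Arcadia substitutes q_R(q_A) into its own profit: π_A = q_A(399 - q_A - (390 - q_A)/2) - 36q_A = (204 - (1/2)q_A)q_A - 36q_A.
Leader FOC: 168 - q_A = 0, so q_A = 168.
Then q_R = (390 - 168)/2 = 111.
Price P = 399 - 279 = 120.
Arcadia's profit: (120 - 36)·168 = 14112.

14112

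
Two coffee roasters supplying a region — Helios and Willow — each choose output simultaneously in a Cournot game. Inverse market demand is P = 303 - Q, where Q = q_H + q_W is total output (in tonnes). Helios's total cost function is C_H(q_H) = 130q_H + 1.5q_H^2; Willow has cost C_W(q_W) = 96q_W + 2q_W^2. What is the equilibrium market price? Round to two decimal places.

244.62

Helios's profit: π_H = (303 - Q)q_H - (130q_H + (3/2)q_H²). Setting ∂π_H/∂q_H = 0: 173 - 5q_H - (q_W) = 0.
Willow's profit: π_W = (303 - Q)q_W - (96q_W + 2q_W²). Setting ∂π_W/∂q_W = 0: 207 - 6q_W - (q_H) = 0.
Rearranging gives the reaction functions q_H = (173 - q_W)/5 and q_W = (207 - q_H)/6.
Substituting one into the other gives q_H = 831/29 and q_W = 862/29.
Total output Q = 1693/29, so price P = 303 - 1693/29 = 244.6207.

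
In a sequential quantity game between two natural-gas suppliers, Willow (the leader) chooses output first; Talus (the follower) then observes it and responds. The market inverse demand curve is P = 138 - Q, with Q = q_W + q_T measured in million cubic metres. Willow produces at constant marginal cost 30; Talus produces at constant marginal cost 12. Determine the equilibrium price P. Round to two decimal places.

52.50

The follower Talus best-responds to any q_W: π_T = (138 - Q)q_T - 12q_T.
∂π_T/∂q_T = 126 - q_W - 2q_T = 0 gives the reaction function q_T = (126 - q_W)/2.
The leader anticipates this reaction. Substituting into P = 138 - Q gives P = 75 - (1/2)q_W, so π_W = (75 - (1/2)q_W)q_W - 30q_W.
Maximising: ∂π_W/∂q_W = 45 - q_W = 0, giving q_W = 45.
Then q_T = (126 - 45)/2 = 81/2.
Total output Q = 171/2, so price P = 138 - 171/2 = 105/2.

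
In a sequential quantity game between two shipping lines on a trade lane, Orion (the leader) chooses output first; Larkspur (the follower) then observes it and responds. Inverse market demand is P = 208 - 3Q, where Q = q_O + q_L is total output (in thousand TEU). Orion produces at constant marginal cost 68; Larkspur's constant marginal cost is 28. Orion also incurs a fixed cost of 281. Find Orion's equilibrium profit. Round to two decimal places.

Solve by backward induction. Given q_O, the follower Larkspur maximises π_L = (208 - 3q_O - 3q_L)q_L - 28q_L.
∂π_L/∂q_L = 180 - 3q_O - 6q_L = 0 gives the reaction function q_L = (180 - 3q_O)/6.
The leader anticipates this reaction. Substituting into P = 208 - 3Q gives P = 118 - (3/2)q_O, so π_O = (118 - (3/2)q_O)q_O - 68q_O.
Maximising: ∂π_O/∂q_O = 50 - 3q_O = 0, giving q_O = 50/3.
Then q_L = (180 - 3·(50/3))/6 = 65/3.
Price P = 208 - 3·(115/3) = 93.
Orion's profit: (93 - 68)·(50/3) - 281 = 407/3.

135.67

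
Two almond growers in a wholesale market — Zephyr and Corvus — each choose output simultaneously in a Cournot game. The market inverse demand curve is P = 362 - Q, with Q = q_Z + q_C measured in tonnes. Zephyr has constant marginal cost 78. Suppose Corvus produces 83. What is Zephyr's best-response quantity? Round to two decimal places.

100.50

With the rival's output fixed at 83, Zephyr's profit is π_Z = (362 - 83 - q_Z)q_Z - (78q_Z) = (279 - q_Z)q_Z - (78q_Z).
∂π_Z/∂q_Z = 201 - 2q_Z = 0, so q_Z = 201/2.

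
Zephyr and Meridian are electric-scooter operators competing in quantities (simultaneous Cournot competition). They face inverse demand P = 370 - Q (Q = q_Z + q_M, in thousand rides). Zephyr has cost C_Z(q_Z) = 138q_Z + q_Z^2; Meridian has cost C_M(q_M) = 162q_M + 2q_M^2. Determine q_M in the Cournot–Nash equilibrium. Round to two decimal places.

Zephyr's profit: π_Z = (370 - Q)q_Z - (138q_Z + q_Z²). Setting ∂π_Z/∂q_Z = 0: 232 - 4q_Z - (q_M) = 0.
Meridian's first-order condition: 208 - 6q_M - (q_Z) = 0.
Rearranging gives the reaction functions q_Z = (232 - q_M)/4 and q_M = (208 - q_Z)/6.
Substituting one into the other gives q_Z = 1184/23 and q_M = 600/23.

26.09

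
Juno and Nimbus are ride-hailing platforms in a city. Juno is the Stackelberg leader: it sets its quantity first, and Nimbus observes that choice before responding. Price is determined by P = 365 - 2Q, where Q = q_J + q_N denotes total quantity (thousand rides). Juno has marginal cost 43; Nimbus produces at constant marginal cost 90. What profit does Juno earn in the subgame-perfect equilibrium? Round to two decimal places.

8510.06

Solve by backward induction. Given q_J, the follower Nimbus maximises π_N = (365 - 2q_J - 2q_N)q_N - 90q_N.
Setting the follower's marginal profit to zero, 275 - 2q_J - 4q_N = 0, i.e. q_N = (275 - 2q_J)/4.
Juno substitutes q_N(q_J) into its own profit: π_J = q_J(365 - 2q_J - (275 - 2q_J)/2) - 43q_J = (455/2 - q_J)q_J - 43q_J.
Maximising: ∂π_J/∂q_J = 369/2 - 2q_J = 0, giving q_J = 369/4.
Then q_N = (275 - 2·(369/4))/4 = 181/8.
Price P = 365 - 2·(919/8) = 541/4.
Juno's profit: (541/4 - 43)·(369/4) = 8510.0625.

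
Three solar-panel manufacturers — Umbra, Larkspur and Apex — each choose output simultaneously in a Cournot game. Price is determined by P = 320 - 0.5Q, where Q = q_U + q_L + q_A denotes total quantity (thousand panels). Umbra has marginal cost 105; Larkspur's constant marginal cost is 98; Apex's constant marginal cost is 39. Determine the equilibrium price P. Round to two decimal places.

Umbra's profit: π_U = (320 - 0.5Q)q_U - (105q_U). Setting ∂π_U/∂q_U = 0: 215 - q_U - (1/2)(q_L + q_A) = 0.
Larkspur's profit: π_L = (320 - 0.5Q)q_L - (98q_L). Setting ∂π_L/∂q_L = 0: 222 - q_L - (1/2)(q_U + q_A) = 0.
Apex's first-order condition: 281 - q_A - (1/2)(q_U + q_L) = 0.
Adding the 3 conditions: 718 − Q − Q = 0, i.e. Q = 359.
Back-substituting: q_U = (215 − 359/2)/(1/2) = 71, q_L = (222 − 359/2)/(1/2) = 85, q_A = (281 − 359/2)/(1/2) = 203.
Total output Q = 359, so price P = 320 - (1/2)·359 = 281/2.

140.50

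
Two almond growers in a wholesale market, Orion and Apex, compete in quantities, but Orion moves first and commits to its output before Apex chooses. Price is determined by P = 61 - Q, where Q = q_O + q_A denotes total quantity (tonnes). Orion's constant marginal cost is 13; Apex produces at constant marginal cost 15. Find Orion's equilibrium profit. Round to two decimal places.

312.50

The follower Apex best-responds to any q_O: π_A = (61 - Q)q_A - 15q_A.
Setting the follower's marginal profit to zero, 46 - q_O - 2q_A = 0, i.e. q_A = (46 - q_O)/2.
Orion substitutes q_A(q_O) into its own profit: π_O = q_O(61 - q_O - (46 - q_O)/2) - 13q_O = (38 - (1/2)q_O)q_O - 13q_O.
The leader's first-order condition 25 - q_O = 0 yields q_O = 25.
Then q_A = (46 - 25)/2 = 21/2.
Price P = 61 - 71/2 = 51/2.
Orion's profit: (51/2 - 13)·25 = 625/2.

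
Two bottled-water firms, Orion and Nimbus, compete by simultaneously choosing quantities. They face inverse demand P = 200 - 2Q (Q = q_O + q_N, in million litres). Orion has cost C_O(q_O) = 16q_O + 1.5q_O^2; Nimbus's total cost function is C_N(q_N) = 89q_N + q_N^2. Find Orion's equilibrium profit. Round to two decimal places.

Orion's profit: π_O = (200 - 2Q)q_O - (16q_O + (3/2)q_O²). Setting ∂π_O/∂q_O = 0: 184 - 7q_O - 2(q_N) = 0.
Nimbus's first-order condition: 111 - 6q_N - 2(q_O) = 0.
Rearranging gives the reaction functions q_O = (184 - 2q_N)/7 and q_N = (111 - 2q_O)/6.
Solving the pair: q_O = 441/19, q_N = 409/38.
Price P = 200 - 2·(1291/38) = 132.0526.
Orion's profit: 132.0526·(441/19) - 16·(441/19) - (3/2)(441/19)² = 1885.5499.

1885.55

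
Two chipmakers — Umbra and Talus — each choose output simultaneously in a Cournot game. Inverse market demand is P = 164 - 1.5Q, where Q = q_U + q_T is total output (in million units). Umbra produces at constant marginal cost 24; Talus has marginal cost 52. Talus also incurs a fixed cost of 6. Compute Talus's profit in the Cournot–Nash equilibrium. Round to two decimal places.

Umbra's profit: π_U = (164 - 1.5Q)q_U - (24q_U). Setting ∂π_U/∂q_U = 0: 140 - 3q_U - (3/2)(q_T) = 0.
Talus's profit: π_T = (164 - 1.5Q)q_T - (52q_T). Setting ∂π_T/∂q_T = 0: 112 - 3q_T - (3/2)(q_U) = 0.
Rearranging gives the reaction functions q_U = (140 - (3/2)q_T)/3 and q_T = (112 - (3/2)q_U)/3.
Solving the pair: q_U = 112/3, q_T = 56/3.
Price P = 164 - (3/2)·56 = 80.
Talus's profit: (80 - 52)·(56/3) - 6 = 1550/3.

516.67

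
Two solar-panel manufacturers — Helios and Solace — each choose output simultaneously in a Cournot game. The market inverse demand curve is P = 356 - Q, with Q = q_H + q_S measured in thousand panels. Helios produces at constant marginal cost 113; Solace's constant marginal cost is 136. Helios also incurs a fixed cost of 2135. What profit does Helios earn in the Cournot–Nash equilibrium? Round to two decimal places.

Helios's profit: π_H = (356 - Q)q_H - (113q_H). Setting ∂π_H/∂q_H = 0: 243 - 2q_H - (q_S) = 0.
Solace's profit: π_S = (356 - Q)q_S - (136q_S). Setting ∂π_S/∂q_S = 0: 220 - 2q_S - (q_H) = 0.
So q_H = (243 - q_S)/2 and q_S = (220 - q_H)/2.
Solving the pair: q_H = 266/3, q_S = 197/3.
Price P = 356 - 463/3 = 605/3.
Helios's profit: (605/3 - 113)·(266/3) - 2135 = 5726.7778.

5726.78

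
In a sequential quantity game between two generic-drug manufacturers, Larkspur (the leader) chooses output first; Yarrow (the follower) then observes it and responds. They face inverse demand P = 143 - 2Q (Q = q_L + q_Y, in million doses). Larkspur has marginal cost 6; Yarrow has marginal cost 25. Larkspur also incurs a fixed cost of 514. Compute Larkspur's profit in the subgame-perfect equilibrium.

1007

Solve by backward induction. Given q_L, the follower Yarrow maximises π_Y = (143 - 2q_L - 2q_Y)q_Y - 25q_Y.
Follower FOC: 118 - 2q_L - 4q_Y = 0, so q_Y(q_L) = (118 - 2q_L)/4.
The leader anticipates this reaction. Substituting into P = 143 - 2Q gives P = 84 - q_L, so π_L = (84 - q_L)q_L - 6q_L.
Leader FOC: 78 - 2q_L = 0, so q_L = 39.
Then q_Y = (118 - 2·39)/4 = 10.
Price P = 143 - 2·49 = 45.
Larkspur's profit: (45 - 6)·39 - 514 = 1007.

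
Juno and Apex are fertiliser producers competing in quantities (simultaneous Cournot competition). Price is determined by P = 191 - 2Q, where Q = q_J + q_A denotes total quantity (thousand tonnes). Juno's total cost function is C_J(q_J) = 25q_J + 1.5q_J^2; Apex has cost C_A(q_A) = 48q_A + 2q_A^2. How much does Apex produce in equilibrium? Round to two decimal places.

Juno's profit: π_J = (191 - 2Q)q_J - (25q_J + (3/2)q_J²). Setting ∂π_J/∂q_J = 0: 166 - 7q_J - 2(q_A) = 0.
Apex's profit: π_A = (191 - 2Q)q_A - (48q_A + 2q_A²). Setting ∂π_A/∂q_A = 0: 143 - 8q_A - 2(q_J) = 0.
Best responses: q_J = (166 - 2q_A)/7, q_A = (143 - 2q_J)/8.
Substituting one into the other gives q_J = 521/26 and q_A = 669/52.

12.87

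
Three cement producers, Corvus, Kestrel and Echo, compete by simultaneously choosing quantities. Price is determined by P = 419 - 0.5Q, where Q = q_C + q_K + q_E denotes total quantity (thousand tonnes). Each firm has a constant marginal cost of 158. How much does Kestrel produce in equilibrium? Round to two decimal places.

130.50

Each firm earns π_i = (419 - 0.5Q)q_i - 158q_i.
First-order condition (treating rivals' output as given): 261 - q_i - (1/2)·Σ_{j≠i} q_j = 0.
By symmetry each firm produces the same amount; substituting Σ_{j≠i} q_j = 2q_i yields q_i = 261/2.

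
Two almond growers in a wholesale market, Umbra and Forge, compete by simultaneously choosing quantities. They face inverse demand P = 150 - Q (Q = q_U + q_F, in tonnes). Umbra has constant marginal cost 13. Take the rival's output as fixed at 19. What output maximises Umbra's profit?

59

With the rival's output fixed at 19, Umbra's profit is π_U = (150 - 19 - q_U)q_U - (13q_U) = (131 - q_U)q_U - (13q_U).
∂π_U/∂q_U = 118 - 2q_U = 0, so q_U = 59.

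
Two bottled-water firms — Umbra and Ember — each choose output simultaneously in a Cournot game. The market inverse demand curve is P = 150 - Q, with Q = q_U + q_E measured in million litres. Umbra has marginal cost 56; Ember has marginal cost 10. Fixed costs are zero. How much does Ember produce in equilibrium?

Umbra's profit: π_U = (150 - Q)q_U - (56q_U). Setting ∂π_U/∂q_U = 0: 94 - 2q_U - (q_E) = 0.
Ember's profit: π_E = (150 - Q)q_E - (10q_E). Setting ∂π_E/∂q_E = 0: 140 - 2q_E - (q_U) = 0.
So q_U = (94 - q_E)/2 and q_E = (140 - q_U)/2.
Substituting one into the other gives q_U = 16 and q_E = 62.

62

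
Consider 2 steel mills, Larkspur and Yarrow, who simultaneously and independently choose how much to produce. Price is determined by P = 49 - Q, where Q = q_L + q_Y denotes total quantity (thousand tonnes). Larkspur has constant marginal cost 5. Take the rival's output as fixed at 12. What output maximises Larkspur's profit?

With the rival's output fixed at 12, Larkspur's profit is π_L = (49 - 12 - q_L)q_L - (5q_L) = (37 - q_L)q_L - (5q_L).
∂π_L/∂q_L = 32 - 2q_L = 0, so q_L = 16.

16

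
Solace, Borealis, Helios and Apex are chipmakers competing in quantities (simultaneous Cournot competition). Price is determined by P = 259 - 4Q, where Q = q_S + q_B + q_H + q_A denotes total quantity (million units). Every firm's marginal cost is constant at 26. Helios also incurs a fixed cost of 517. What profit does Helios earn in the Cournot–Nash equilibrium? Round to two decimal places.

A representative firm's profit is π_i = q_i(259 - 4Q) - 26q_i.
First-order condition (treating rivals' output as given): 233 - 8q_i - 4·Σ_{j≠i} q_j = 0.
With identical firms every q_j equals q_i, so Σ_{j≠i} q_j = 3q_i and 233 = 20q_i, giving q_i = 233/20.
Price P = 259 - 4·(233/5) = 363/5.
Helios's profit: (363/5 - 26)·(233/20) - 517 = 25.8900.

25.89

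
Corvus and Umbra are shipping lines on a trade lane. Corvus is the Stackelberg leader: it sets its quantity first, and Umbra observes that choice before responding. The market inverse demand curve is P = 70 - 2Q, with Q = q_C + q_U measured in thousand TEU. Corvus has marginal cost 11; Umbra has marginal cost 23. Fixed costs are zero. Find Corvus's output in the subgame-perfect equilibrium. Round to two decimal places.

The follower Umbra best-responds to any q_C: π_U = (70 - 2Q)q_U - 23q_U.
∂π_U/∂q_U = 47 - 2q_C - 4q_U = 0 gives the reaction function q_U = (47 - 2q_C)/4.
The leader anticipates this reaction. Substituting into P = 70 - 2Q gives P = 93/2 - q_C, so π_C = (93/2 - q_C)q_C - 11q_C.
The leader's first-order condition 71/2 - 2q_C = 0 yields q_C = 71/4.
Then q_U = (47 - 2·(71/4))/4 = 23/8.

17.75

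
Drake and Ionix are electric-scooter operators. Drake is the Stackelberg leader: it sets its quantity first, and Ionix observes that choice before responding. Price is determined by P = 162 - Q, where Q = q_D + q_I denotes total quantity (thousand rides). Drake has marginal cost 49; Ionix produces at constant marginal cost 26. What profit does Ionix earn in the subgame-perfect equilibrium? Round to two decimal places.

Solve by backward induction. Given q_D, the follower Ionix maximises π_I = (162 - q_D - q_I)q_I - 26q_I.
∂π_I/∂q_I = 136 - q_D - 2q_I = 0 gives the reaction function q_I = (136 - q_D)/2.
Drake substitutes q_I(q_D) into its own profit: π_D = q_D(162 - q_D - (136 - q_D)/2) - 49q_D = (94 - (1/2)q_D)q_D - 49q_D.
The leader's first-order condition 45 - q_D = 0 yields q_D = 45.
Then q_I = (136 - 45)/2 = 91/2.
Price P = 162 - 181/2 = 143/2.
Ionix's profit: (143/2 - 26)·(91/2) = 2070.2500.

2070.25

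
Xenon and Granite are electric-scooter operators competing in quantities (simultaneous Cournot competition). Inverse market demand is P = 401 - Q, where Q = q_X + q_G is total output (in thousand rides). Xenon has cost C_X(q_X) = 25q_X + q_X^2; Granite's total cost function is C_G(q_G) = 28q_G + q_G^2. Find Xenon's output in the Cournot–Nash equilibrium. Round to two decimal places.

Xenon's profit: π_X = (401 - Q)q_X - (25q_X + q_X²). Setting ∂π_X/∂q_X = 0: 376 - 4q_X - (q_G) = 0.
Granite's profit: π_G = (401 - Q)q_G - (28q_G + q_G²). Setting ∂π_G/∂q_G = 0: 373 - 4q_G - (q_X) = 0.
Rearranging gives the reaction functions q_X = (376 - q_G)/4 and q_G = (373 - q_X)/4.
Substituting one into the other gives q_X = 377/5 and q_G = 372/5.

75.40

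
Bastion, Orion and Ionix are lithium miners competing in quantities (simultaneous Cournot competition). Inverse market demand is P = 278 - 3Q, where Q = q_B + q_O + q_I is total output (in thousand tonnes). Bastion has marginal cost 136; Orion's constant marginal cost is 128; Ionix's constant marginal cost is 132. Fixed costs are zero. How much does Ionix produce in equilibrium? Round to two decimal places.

Bastion's profit: π_B = (278 - 3Q)q_B - (136q_B). Setting ∂π_B/∂q_B = 0: 142 - 6q_B - 3(q_O + q_I) = 0.
Orion's first-order condition: 150 - 6q_O - 3(q_B + q_I) = 0.
Ionix's first-order condition: 146 - 6q_I - 3(q_B + q_O) = 0.
Adding the 3 first-order conditions: 438 − 12Q = 0, so Q = 73/2.
Back-substituting: q_B = (142 − 219/2)/3 = 65/6, q_O = (150 − 219/2)/3 = 27/2, q_I = (146 − 219/2)/3 = 73/6.

12.17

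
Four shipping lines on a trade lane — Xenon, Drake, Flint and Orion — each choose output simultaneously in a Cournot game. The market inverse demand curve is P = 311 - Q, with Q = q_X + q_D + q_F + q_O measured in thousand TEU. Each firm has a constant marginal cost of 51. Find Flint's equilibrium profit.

2704

Each firm earns π_i = (311 - Q)q_i - 51q_i.
Setting ∂π_i/∂q_i = 0 with rivals' quantities fixed: 260 - 2q_i - Σ_{j≠i} q_j = 0.
With identical firms every q_j equals q_i, so Σ_{j≠i} q_j = 3q_i and 260 = 5q_i, giving q_i = 52.
Price P = 311 - 208 = 103.
Flint's profit: (103 - 51)·52 = 2704.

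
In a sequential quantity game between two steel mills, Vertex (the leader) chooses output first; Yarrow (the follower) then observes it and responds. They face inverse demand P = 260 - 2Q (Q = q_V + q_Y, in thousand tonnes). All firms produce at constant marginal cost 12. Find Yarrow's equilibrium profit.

1922

Solve by backward induction. Given q_V, the follower Yarrow maximises π_Y = (260 - 2q_V - 2q_Y)q_Y - 12q_Y.
Setting the follower's marginal profit to zero, 248 - 2q_V - 4q_Y = 0, i.e. q_Y = (248 - 2q_V)/4.
Vertex substitutes q_Y(q_V) into its own profit: π_V = q_V(260 - 2q_V - (248 - 2q_V)/2) - 12q_V = (136 - q_V)q_V - 12q_V.
The leader's first-order condition 124 - 2q_V = 0 yields q_V = 62.
Then q_Y = (248 - 2·62)/4 = 31.
Price P = 260 - 2·93 = 74.
Yarrow's profit: (74 - 12)·31 = 1922.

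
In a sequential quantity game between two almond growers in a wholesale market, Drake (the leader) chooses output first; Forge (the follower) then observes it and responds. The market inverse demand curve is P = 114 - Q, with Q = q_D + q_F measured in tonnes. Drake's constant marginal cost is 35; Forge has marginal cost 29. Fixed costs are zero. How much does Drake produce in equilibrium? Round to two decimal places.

36.50

The follower Forge best-responds to any q_D: π_F = (114 - Q)q_F - 29q_F.
Setting the follower's marginal profit to zero, 85 - q_D - 2q_F = 0, i.e. q_F = (85 - q_D)/2.
The leader anticipates this reaction. Substituting into P = 114 - Q gives P = 143/2 - (1/2)q_D, so π_D = (143/2 - (1/2)q_D)q_D - 35q_D.
Maximising: ∂π_D/∂q_D = 73/2 - q_D = 0, giving q_D = 73/2.
Then q_F = (85 - 73/2)/2 = 97/4.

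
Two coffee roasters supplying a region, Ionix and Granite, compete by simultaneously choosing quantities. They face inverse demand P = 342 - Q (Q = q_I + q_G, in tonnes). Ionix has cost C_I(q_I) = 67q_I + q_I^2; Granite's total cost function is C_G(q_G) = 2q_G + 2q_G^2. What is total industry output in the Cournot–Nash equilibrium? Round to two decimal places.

Ionix's profit: π_I = (342 - Q)q_I - (67q_I + q_I²). Setting ∂π_I/∂q_I = 0: 275 - 4q_I - (q_G) = 0.
Granite's first-order condition: 340 - 6q_G - (q_I) = 0.
Best responses: q_I = (275 - q_G)/4, q_G = (340 - q_I)/6.
Substituting one into the other gives q_I = 1310/23 and q_G = 1085/23.
Total output Q = 1310/23 + 1085/23 = 104.1304.

104.13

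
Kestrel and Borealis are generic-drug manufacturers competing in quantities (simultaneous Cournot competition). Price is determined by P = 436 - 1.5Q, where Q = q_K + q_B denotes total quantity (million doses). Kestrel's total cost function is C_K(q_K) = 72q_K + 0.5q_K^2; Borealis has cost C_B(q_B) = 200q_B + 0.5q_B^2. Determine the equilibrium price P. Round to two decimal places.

Kestrel's profit: π_K = (436 - 1.5Q)q_K - (72q_K + (1/2)q_K²). Setting ∂π_K/∂q_K = 0: 364 - 4q_K - (3/2)(q_B) = 0.
Borealis's first-order condition: 236 - 4q_B - (3/2)(q_K) = 0.
So q_K = (364 - (3/2)q_B)/4 and q_B = (236 - (3/2)q_K)/4.
Substituting one into the other gives q_K = 80.1455 and q_B = 1592/55.
Total output Q = 1200/11, so price P = 436 - (3/2)·(1200/11) = 272.3636.

272.36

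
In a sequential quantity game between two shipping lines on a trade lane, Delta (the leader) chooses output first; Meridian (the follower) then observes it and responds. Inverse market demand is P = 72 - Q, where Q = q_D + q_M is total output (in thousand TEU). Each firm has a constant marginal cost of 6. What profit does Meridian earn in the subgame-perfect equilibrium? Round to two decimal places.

272.25

Solve by backward induction. Given q_D, the follower Meridian maximises π_M = (72 - q_D - q_M)q_M - 6q_M.
∂π_M/∂q_M = 66 - q_D - 2q_M = 0 gives the reaction function q_M = (66 - q_D)/2.
Delta substitutes q_M(q_D) into its own profit: π_D = q_D(72 - q_D - (66 - q_D)/2) - 6q_D = (39 - (1/2)q_D)q_D - 6q_D.
The leader's first-order condition 33 - q_D = 0 yields q_D = 33.
Then q_M = (66 - 33)/2 = 33/2.
Price P = 72 - 99/2 = 45/2.
Meridian's profit: (45/2 - 6)·(33/2) = 1089/4.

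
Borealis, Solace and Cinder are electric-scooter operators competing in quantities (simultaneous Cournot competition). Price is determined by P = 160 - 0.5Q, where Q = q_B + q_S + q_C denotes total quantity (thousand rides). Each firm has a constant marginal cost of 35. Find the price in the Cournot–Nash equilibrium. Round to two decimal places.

A representative firm's profit is π_i = q_i(160 - 0.5Q) - 35q_i.
First-order condition (treating rivals' output as given): 125 - q_i - (1/2)·Σ_{j≠i} q_j = 0.
By symmetry each firm produces the same amount; substituting Σ_{j≠i} q_j = 2q_i yields q_i = 125/2.
Total output Q = 375/2, so price P = 160 - (1/2)·(375/2) = 265/4.

66.25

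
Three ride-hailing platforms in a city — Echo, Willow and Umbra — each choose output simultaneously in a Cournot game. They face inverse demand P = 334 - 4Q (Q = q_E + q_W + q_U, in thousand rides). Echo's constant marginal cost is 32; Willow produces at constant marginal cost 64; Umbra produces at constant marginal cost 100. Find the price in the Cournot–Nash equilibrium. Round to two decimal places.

Echo's profit: π_E = (334 - 4Q)q_E - (32q_E). Setting ∂π_E/∂q_E = 0: 302 - 8q_E - 4(q_W + q_U) = 0.
Willow's profit: π_W = (334 - 4Q)q_W - (64q_W). Setting ∂π_W/∂q_W = 0: 270 - 8q_W - 4(q_E + q_U) = 0.
Umbra's first-order condition: 234 - 8q_U - 4(q_E + q_W) = 0.
Summing all 3 equations gives 806 − 16Q = 0, hence Q = 403/8.
Back-substituting: q_E = (302 − 403/2)/4 = 201/8, q_W = (270 − 403/2)/4 = 137/8, q_U = (234 − 403/2)/4 = 65/8.
Total output Q = 403/8, so price P = 334 - 4·(403/8) = 265/2.

132.50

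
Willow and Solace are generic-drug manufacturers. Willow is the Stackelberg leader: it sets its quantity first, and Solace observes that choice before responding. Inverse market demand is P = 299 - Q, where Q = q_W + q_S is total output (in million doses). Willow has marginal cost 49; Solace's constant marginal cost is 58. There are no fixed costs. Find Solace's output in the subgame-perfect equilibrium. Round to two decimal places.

55.75

The follower Solace best-responds to any q_W: π_S = (299 - Q)q_S - 58q_S.
∂π_S/∂q_S = 241 - q_W - 2q_S = 0 gives the reaction function q_S = (241 - q_W)/2.
The leader anticipates this reaction. Substituting into P = 299 - Q gives P = 357/2 - (1/2)q_W, so π_W = (357/2 - (1/2)q_W)q_W - 49q_W.
Maximising: ∂π_W/∂q_W = 259/2 - q_W = 0, giving q_W = 259/2.
Then q_S = (241 - 259/2)/2 = 223/4.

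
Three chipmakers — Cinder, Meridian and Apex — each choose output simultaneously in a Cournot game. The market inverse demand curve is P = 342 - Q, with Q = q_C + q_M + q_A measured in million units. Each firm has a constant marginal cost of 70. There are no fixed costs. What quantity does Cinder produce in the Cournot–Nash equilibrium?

Each firm earns π_i = (342 - Q)q_i - 70q_i.
First-order condition (treating rivals' output as given): 272 - 2q_i - Σ_{j≠i} q_j = 0.
By symmetry each firm produces the same amount; substituting Σ_{j≠i} q_j = 2q_i yields q_i = 272/4 = 68.

68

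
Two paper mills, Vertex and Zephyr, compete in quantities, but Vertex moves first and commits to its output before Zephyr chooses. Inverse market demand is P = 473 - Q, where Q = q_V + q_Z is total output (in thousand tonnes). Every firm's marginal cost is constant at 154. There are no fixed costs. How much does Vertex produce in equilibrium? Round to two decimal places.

159.50

The follower Zephyr best-responds to any q_V: π_Z = (473 - Q)q_Z - 154q_Z.
Follower FOC: 319 - q_V - 2q_Z = 0, so q_Z(q_V) = (319 - q_V)/2.
The leader anticipates this reaction. Substituting into P = 473 - Q gives P = 627/2 - (1/2)q_V, so π_V = (627/2 - (1/2)q_V)q_V - 154q_V.
Leader FOC: 319/2 - q_V = 0, so q_V = 319/2.
Then q_Z = (319 - 319/2)/2 = 319/4.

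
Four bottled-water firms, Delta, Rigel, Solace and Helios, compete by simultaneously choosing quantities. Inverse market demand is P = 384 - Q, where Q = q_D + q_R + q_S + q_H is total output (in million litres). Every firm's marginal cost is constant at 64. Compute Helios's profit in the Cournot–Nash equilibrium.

Each firm earns π_i = (384 - Q)q_i - 64q_i.
First-order condition (treating rivals' output as given): 320 - 2q_i - Σ_{j≠i} q_j = 0.
With identical firms every q_j equals q_i, so Σ_{j≠i} q_j = 3q_i and 320 = 5q_i, giving q_i = 64.
Price P = 384 - 256 = 128.
Helios's profit: (128 - 64)·64 = 4096.

4096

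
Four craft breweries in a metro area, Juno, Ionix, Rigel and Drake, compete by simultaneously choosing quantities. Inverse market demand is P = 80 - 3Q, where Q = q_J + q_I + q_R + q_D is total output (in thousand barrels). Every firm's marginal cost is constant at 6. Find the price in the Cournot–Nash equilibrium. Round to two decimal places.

20.80

Each firm earns π_i = (80 - 3Q)q_i - 6q_i.
Setting ∂π_i/∂q_i = 0 with rivals' quantities fixed: 74 - 6q_i - 3·Σ_{j≠i} q_j = 0.
By symmetry each firm produces the same amount; substituting Σ_{j≠i} q_j = 3q_i yields q_i = 74/15.
Total output Q = 296/15, so price P = 80 - 3·(296/15) = 104/5.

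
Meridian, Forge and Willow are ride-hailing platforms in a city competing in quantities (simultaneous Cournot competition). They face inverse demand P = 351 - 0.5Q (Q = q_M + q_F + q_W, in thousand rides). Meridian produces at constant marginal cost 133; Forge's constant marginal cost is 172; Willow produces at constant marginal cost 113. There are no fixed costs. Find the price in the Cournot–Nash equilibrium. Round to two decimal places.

192.25

Meridian's profit: π_M = (351 - 0.5Q)q_M - (133q_M). Setting ∂π_M/∂q_M = 0: 218 - q_M - (1/2)(q_F + q_W) = 0.
Forge's first-order condition: 179 - q_F - (1/2)(q_M + q_W) = 0.
Willow's first-order condition: 238 - q_W - (1/2)(q_M + q_F) = 0.
Adding the 3 conditions: 635 − Q − Q = 0, i.e. Q = 635/2.
Back-substituting: q_M = (218 − 635/4)/(1/2) = 237/2, q_F = (179 − 635/4)/(1/2) = 81/2, q_W = (238 − 635/4)/(1/2) = 317/2.
Total output Q = 635/2, so price P = 351 - (1/2)·(635/2) = 769/4.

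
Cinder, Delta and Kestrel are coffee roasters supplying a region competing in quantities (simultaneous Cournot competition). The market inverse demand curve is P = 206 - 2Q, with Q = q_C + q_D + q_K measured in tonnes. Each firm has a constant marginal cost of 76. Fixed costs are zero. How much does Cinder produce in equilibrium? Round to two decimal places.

16.25

A representative firm's profit is π_i = q_i(206 - 2Q) - 76q_i.
Setting ∂π_i/∂q_i = 0 with rivals' quantities fixed: 130 - 4q_i - 2·Σ_{j≠i} q_j = 0.
By symmetry each firm produces the same amount; substituting Σ_{j≠i} q_j = 2q_i yields q_i = 130/8 = 65/4.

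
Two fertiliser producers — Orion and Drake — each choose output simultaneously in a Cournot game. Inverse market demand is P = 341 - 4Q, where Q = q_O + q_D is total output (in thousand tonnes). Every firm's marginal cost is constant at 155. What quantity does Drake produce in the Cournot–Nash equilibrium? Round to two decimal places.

15.50

A representative firm's profit is π_i = q_i(341 - 4Q) - 155q_i.
First-order condition (treating rivals' output as given): 186 - 8q_i - 4q_j = 0.
With identical firms every q_j equals q_i, so q_j = q_i and 186 = 12q_i, giving q_i = 31/2.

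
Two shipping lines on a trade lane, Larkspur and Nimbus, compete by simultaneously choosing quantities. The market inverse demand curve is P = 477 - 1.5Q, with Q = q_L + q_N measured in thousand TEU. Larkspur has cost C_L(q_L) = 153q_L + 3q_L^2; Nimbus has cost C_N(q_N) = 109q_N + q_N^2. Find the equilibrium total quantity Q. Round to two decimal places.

91.09

Larkspur's profit: π_L = (477 - 1.5Q)q_L - (153q_L + 3q_L²). Setting ∂π_L/∂q_L = 0: 324 - 9q_L - (3/2)(q_N) = 0.
Nimbus's first-order condition: 368 - 5q_N - (3/2)(q_L) = 0.
Best responses: q_L = (324 - (3/2)q_N)/9, q_N = (368 - (3/2)q_L)/5.
Substituting one into the other gives q_L = 1424/57 and q_N = 1256/19.
Total output Q = 1424/57 + 1256/19 = 91.0877.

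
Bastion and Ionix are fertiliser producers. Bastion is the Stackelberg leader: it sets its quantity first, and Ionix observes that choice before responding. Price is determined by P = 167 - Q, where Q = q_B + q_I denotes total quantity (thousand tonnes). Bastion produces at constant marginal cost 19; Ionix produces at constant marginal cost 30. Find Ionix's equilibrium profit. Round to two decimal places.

Solve by backward induction. Given q_B, the follower Ionix maximises π_I = (167 - q_B - q_I)q_I - 30q_I.
Follower FOC: 137 - q_B - 2q_I = 0, so q_I(q_B) = (137 - q_B)/2.
Bastion substitutes q_I(q_B) into its own profit: π_B = q_B(167 - q_B - (137 - q_B)/2) - 19q_B = (197/2 - (1/2)q_B)q_B - 19q_B.
Maximising: ∂π_B/∂q_B = 159/2 - q_B = 0, giving q_B = 159/2.
Then q_I = (137 - 159/2)/2 = 115/4.
Price P = 167 - 433/4 = 235/4.
Ionix's profit: (235/4 - 30)·(115/4) = 826.5625.

826.56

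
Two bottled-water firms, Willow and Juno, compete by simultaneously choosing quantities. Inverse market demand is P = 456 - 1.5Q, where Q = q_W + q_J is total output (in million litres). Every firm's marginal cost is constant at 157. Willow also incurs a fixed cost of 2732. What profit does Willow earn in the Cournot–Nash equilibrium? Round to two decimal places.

3890.30

Each firm earns π_i = (456 - 1.5Q)q_i - 157q_i.
Setting ∂π_i/∂q_i = 0 with rivals' quantities fixed: 299 - 3q_i - (3/2)q_j = 0.
With identical firms every q_j equals q_i, so q_j = q_i and 299 = (9/2)q_i, giving q_i = 598/9.
Price P = 456 - (3/2)·(1196/9) = 770/3.
Willow's profit: (770/3 - 157)·(598/9) - 2732 = 3890.2963.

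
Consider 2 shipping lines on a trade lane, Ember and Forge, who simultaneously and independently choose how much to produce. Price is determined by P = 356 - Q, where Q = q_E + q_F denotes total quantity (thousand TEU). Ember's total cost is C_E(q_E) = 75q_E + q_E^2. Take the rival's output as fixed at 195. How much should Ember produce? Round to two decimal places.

21.50

With the rival's output fixed at 195, Ember's profit is π_E = (356 - 195 - q_E)q_E - (75q_E + q_E²) = (161 - q_E)q_E - (75q_E + q_E²).
∂π_E/∂q_E = 86 - 4q_E = 0, so q_E = 43/2.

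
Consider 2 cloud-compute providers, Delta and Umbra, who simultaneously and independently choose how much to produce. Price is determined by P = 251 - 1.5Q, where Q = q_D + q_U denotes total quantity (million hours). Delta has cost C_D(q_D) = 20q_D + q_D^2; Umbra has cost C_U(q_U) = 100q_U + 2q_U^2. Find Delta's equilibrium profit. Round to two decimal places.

Delta's profit: π_D = (251 - 1.5Q)q_D - (20q_D + q_D²). Setting ∂π_D/∂q_D = 0: 231 - 5q_D - (3/2)(q_U) = 0.
Umbra's first-order condition: 151 - 7q_U - (3/2)(q_D) = 0.
Rearranging gives the reaction functions q_D = (231 - (3/2)q_U)/5 and q_U = (151 - (3/2)q_D)/7.
Solving the pair: q_D = 42.4580, q_U = 1634/131.
Price P = 251 - (3/2)·54.9313 = 168.6031.
Delta's profit: 168.6031·42.4580 - 20·42.4580 - 42.4580² = 4506.7077.

4506.71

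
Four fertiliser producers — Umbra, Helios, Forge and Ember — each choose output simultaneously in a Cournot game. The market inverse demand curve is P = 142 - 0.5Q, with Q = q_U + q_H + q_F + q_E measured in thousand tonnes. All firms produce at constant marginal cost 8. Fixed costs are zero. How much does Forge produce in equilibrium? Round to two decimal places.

53.60

Each firm earns π_i = (142 - 0.5Q)q_i - 8q_i.
Setting ∂π_i/∂q_i = 0 with rivals' quantities fixed: 134 - q_i - (1/2)·Σ_{j≠i} q_j = 0.
By symmetry each firm produces the same amount; substituting Σ_{j≠i} q_j = 3q_i yields q_i = 134/(5/2) = 268/5.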